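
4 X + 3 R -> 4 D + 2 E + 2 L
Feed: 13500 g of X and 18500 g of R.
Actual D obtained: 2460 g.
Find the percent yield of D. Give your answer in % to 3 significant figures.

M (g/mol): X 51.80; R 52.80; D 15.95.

n(X) = 13500 / 51.80 = 260.6 mol
n(R) = 18500 / 52.80 = 350.4 mol
n/ν for X = 260.6/4 = 65.15
n/ν for R = 350.4/3 = 116.8
Smallest n/ν is X → limiting reagent.
theoretical n(D) = (4/4) × 260.6 = 260.6 mol → 4157 g
% yield = 2460 / 4157 × 100 = 59.18 %

59.2 %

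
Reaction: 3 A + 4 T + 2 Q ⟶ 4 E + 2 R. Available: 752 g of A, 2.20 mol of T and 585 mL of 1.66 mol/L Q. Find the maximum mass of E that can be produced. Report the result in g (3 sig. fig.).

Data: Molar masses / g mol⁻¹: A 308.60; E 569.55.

1110 g

n(A) = 752.0 / 308.60 = 2.437 mol
n(T) = 2.200 mol
n(Q) = 1.66 × 585.0/1000 = 0.9711 mol
n/ν for A = 2.437/3 = 0.8123
n/ν for T = 2.200/4 = 0.5500
n/ν for Q = 0.9711/2 = 0.4856
Smallest n/ν is Q → limiting reagent.
n(E) = (4/2) × 0.9711 = 1.942 mol
mass = 1.942 × 569.55 = 1106 g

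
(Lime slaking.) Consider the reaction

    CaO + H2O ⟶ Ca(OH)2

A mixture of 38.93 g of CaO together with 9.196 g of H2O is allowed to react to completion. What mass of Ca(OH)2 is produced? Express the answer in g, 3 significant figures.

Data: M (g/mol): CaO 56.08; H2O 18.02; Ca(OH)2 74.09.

n(CaO) = 38.93 / 56.08 = 0.6942 mol
n(H2O) = 9.196 / 18.02 = 0.5103 mol
n/ν for CaO = 0.6942/1 = 0.6942
n/ν for H2O = 0.5103/1 = 0.5103
Smallest n/ν is H2O → limiting reagent.
n(Ca(OH)2) = (1/1) × 0.5103 = 0.5103 mol
mass = 0.5103 × 74.09 = 37.81 g

37.8 g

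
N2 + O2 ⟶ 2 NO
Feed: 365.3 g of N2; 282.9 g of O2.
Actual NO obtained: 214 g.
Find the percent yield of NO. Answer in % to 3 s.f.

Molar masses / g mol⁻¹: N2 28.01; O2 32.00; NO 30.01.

40.3 %

n(N2) = 365.3 / 28.01 = 13.04 mol
n(O2) = 282.9 / 32.00 = 8.841 mol
n/ν → N2: 13.04, O2: 8.841; O2 is limiting.
theoretical n(NO) = (2/1) × 8.841 = 17.68 mol → 530.6 g
% yield = 214 / 530.6 × 100 = 40.33 %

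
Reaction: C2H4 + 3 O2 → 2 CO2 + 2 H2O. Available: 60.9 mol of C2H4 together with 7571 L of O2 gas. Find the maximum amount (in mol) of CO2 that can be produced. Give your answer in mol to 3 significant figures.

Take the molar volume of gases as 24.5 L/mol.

n(C2H4) = 60.90 mol
n(O2) = 7571 / 24.5 = 309.0 mol
n/ν for C2H4 = 60.90/1 = 60.90
n/ν for O2 = 309.0/3 = 103.0
Smallest n/ν is C2H4 → limiting reagent.
n(CO2) = (2/1) × 60.90 = 121.8 mol

122 mol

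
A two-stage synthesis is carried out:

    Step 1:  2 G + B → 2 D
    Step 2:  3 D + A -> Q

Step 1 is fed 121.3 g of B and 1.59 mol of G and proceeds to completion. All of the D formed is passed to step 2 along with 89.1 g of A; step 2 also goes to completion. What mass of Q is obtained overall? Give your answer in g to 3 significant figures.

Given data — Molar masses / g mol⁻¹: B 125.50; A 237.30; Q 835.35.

314 g

Step 1:
n(B) = 121.3 / 125.50 = 0.9665 mol
n(G) = 1.590 mol
n/ν for B = 0.9665/1 = 0.9665
n/ν for G = 1.590/2 = 0.7950
Smallest n/ν is G → limiting reagent.
n(D) produced = (2/2) × 1.590 = 1.590 mol
Step 2:
n(D) available = 1.590 mol
n(A) = 89.10 / 237.30 = 0.3755 mol
n/ν for D = 1.590/3 = 0.5300
n/ν for A = 0.3755/1 = 0.3755
Smallest n/ν is A → limiting reagent.
n(Q) = (1/1) × 0.3755 = 0.3755 mol
mass = 0.3755 × 835.35 = 313.7 g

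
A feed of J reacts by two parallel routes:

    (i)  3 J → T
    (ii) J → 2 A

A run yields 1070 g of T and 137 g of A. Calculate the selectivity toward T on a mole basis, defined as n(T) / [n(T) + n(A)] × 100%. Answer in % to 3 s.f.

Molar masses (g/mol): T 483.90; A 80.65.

n(T) = 1070 / 483.90 = 2.211 mol
n(A) = 137 / 80.65 = 1.699 mol
selectivity = 2.211/(2.211+1.699) × 100 = 56.55 %

56.6 %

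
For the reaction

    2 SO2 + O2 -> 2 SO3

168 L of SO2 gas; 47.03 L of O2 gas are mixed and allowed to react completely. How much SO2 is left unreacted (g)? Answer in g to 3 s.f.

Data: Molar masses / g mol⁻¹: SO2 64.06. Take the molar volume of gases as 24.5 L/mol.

193 g

n(SO2) = 168.0 / 24.5 = 6.857 mol
n(O2) = 47.03 / 24.5 = 1.920 mol
n/ν for SO2 = 6.857/2 = 3.429
n/ν for O2 = 1.920/1 = 1.920
Smallest n/ν is O2 → limiting reagent.
SO2 consumed = (2/1) × 1.920 = 3.840 mol
SO2 remaining = 6.857 − 3.840 = 3.017 mol
mass = 3.017 × 64.06 = 193.3 g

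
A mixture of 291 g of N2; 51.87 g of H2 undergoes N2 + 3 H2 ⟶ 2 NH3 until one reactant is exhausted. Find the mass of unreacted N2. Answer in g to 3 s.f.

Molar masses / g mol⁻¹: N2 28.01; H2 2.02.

n(N2) = 291.0 / 28.01 = 10.39 mol
n(H2) = 51.87 / 2.02 = 25.68 mol
n/ν → N2: 10.39, H2: 8.560; H2 is limiting.
N2 consumed = (1/3) × 25.68 = 8.560 mol
N2 remaining = 10.39 − 8.560 = 1.830 mol
mass = 1.830 × 28.01 = 51.26 g

51.3 g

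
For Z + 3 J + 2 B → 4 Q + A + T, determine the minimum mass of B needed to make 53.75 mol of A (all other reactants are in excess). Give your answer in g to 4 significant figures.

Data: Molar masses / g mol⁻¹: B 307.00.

n(A) = 53.75 mol
n(B) = (2/1) × 53.75 = 107.5 mol
mass = 107.5 × 307.00 = 33000 g

33000 g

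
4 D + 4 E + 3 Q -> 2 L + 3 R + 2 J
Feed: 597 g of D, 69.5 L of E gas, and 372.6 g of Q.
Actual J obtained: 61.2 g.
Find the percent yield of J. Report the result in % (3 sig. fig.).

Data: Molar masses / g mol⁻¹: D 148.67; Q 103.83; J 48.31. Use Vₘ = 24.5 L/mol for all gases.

89.3 %

n(D) = 597.0 / 148.67 = 4.016 mol
n(E) = 69.50 / 24.5 = 2.837 mol
n(Q) = 372.6 / 103.83 = 3.589 mol
n/ν for D = 4.016/4 = 1.004
n/ν for E = 2.837/4 = 0.7093
n/ν for Q = 3.589/3 = 1.196
Smallest n/ν is E → limiting reagent.
theoretical n(J) = (2/4) × 2.837 = 1.419 mol → 68.55 g
% yield = 61.2 / 68.55 × 100 = 89.28 %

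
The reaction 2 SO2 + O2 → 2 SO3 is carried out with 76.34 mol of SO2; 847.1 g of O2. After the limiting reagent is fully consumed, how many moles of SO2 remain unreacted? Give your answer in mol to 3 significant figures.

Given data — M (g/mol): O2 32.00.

n(SO2) = 76.34 mol
n(O2) = 847.1 / 32.00 = 26.47 mol
n/ν for SO2 = 76.34/2 = 38.17
n/ν for O2 = 26.47/1 = 26.47
Smallest n/ν is O2 → limiting reagent.
SO2 consumed = (2/1) × 26.47 = 52.94 mol
SO2 remaining = 76.34 − 52.94 = 23.40 mol

23.4 mol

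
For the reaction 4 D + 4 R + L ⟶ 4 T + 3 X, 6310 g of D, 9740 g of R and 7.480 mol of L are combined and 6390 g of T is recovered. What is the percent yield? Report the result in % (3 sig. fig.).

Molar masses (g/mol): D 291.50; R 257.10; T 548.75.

53.8 %

n(D) = 6310 / 291.50 = 21.65 mol
n(R) = 9740 / 257.10 = 37.88 mol
n(L) = 7.480 mol
n/ν for D = 21.65/4 = 5.413
n/ν for R = 37.88/4 = 9.470
n/ν for L = 7.480/1 = 7.480
Smallest n/ν is D → limiting reagent.
theoretical n(T) = (4/4) × 21.65 = 21.65 mol → 11880 g
% yield = 6390 / 11880 × 100 = 53.79 %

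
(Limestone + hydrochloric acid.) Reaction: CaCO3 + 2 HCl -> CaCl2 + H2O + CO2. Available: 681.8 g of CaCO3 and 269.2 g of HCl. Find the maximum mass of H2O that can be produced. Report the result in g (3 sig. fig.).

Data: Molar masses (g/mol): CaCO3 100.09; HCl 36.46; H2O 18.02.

n(CaCO3) = 681.8 / 100.09 = 6.812 mol
n(HCl) = 269.2 / 36.46 = 7.383 mol
n/ν for CaCO3 = 6.812/1 = 6.812
n/ν for HCl = 7.383/2 = 3.692
Smallest n/ν is HCl → limiting reagent.
n(H2O) = (1/2) × 7.383 = 3.692 mol
mass = 3.692 × 18.02 = 66.53 g

66.5 g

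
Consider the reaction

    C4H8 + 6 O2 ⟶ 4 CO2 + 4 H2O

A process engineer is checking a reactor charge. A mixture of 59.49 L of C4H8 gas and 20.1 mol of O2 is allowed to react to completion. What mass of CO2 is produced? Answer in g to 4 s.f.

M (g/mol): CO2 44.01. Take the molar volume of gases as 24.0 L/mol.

n(C4H8) = 59.49 / 24.0 = 2.479 mol
n(O2) = 20.10 mol
n/ν → C4H8: 2.479, O2: 3.350; C4H8 is limiting.
n(CO2) = (4/1) × 2.479 = 9.916 mol
mass = 9.916 × 44.01 = 436.4 g

436.4 g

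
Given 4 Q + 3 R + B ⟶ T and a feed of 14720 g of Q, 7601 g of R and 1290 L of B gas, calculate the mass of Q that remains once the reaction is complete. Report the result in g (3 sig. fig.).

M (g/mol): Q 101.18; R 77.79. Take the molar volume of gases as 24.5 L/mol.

1540 g

n(Q) = 14720 / 101.18 = 145.5 mol
n(R) = 7601 / 77.79 = 97.71 mol
n(B) = 1290 / 24.5 = 52.65 mol
n/ν → Q: 36.38, R: 32.57, B: 52.65; R is limiting.
Q consumed = (4/3) × 97.71 = 130.3 mol
Q remaining = 145.5 − 130.3 = 15.20 mol
mass = 15.20 × 101.18 = 1538 g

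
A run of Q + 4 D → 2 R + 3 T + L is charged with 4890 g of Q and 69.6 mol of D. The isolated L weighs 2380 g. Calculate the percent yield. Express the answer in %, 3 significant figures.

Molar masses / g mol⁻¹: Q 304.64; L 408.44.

36.3 %

n(Q) = 4890 / 304.64 = 16.05 mol
n(D) = 69.60 mol
n/ν for Q = 16.05/1 = 16.05
n/ν for D = 69.60/4 = 17.40
Smallest n/ν is Q → limiting reagent.
theoretical n(L) = (1/1) × 16.05 = 16.05 mol → 6555 g
% yield = 2380 / 6555 × 100 = 36.31 %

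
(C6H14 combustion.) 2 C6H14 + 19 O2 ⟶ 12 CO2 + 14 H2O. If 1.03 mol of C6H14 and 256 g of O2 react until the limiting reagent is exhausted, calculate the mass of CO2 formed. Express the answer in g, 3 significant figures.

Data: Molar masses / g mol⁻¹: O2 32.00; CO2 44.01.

n(C6H14) = 1.030 mol
n(O2) = 256.0 / 32.00 = 8.000 mol
n/ν for C6H14 = 1.030/2 = 0.5150
n/ν for O2 = 8.000/19 = 0.4211
Smallest n/ν is O2 → limiting reagent.
n(CO2) = (12/19) × 8.000 = 5.053 mol
mass = 5.053 × 44.01 = 222.4 g

222 g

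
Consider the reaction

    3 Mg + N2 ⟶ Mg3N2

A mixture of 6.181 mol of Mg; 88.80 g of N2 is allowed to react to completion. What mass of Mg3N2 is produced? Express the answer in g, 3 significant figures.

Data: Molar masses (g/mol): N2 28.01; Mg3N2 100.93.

n(Mg) = 6.181 mol
n(N2) = 88.80 / 28.01 = 3.170 mol
n/ν for Mg = 6.181/3 = 2.060
n/ν for N2 = 3.170/1 = 3.170
Smallest n/ν is Mg → limiting reagent.
n(Mg3N2) = (1/3) × 6.181 = 2.060 mol
mass = 2.060 × 100.93 = 207.9 g

208 g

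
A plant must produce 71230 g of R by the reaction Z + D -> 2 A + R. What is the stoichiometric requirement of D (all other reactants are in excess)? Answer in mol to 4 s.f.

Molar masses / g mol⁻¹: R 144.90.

491.6 mol

n(R) = 71230 / 144.90 = 491.6 mol
n(D) = (1/1) × 491.6 = 491.6 mol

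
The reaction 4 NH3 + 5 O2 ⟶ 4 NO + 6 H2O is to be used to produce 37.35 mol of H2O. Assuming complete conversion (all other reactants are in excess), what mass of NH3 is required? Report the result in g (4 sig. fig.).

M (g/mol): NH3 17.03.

n(H2O) = 37.35 mol
n(NH3) = (4/6) × 37.35 = 24.90 mol
mass = 24.90 × 17.03 = 424.0 g

424.0 g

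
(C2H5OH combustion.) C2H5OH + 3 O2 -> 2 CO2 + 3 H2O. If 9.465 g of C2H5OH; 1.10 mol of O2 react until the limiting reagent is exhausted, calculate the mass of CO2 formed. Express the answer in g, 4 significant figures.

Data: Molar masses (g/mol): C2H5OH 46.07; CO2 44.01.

18.08 g

n(C2H5OH) = 9.465 / 46.07 = 0.2054 mol
n(O2) = 1.100 mol
n/ν → C2H5OH: 0.2054, O2: 0.3667; C2H5OH is limiting.
n(CO2) = (2/1) × 0.2054 = 0.4108 mol
mass = 0.4108 × 44.01 = 18.08 g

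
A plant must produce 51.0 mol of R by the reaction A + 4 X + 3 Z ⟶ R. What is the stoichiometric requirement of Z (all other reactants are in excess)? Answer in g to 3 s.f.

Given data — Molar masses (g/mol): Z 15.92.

n(R) = 51.00 mol
n(Z) = (3/1) × 51.00 = 153.0 mol
mass = 153.0 × 15.92 = 2436 g

2440 g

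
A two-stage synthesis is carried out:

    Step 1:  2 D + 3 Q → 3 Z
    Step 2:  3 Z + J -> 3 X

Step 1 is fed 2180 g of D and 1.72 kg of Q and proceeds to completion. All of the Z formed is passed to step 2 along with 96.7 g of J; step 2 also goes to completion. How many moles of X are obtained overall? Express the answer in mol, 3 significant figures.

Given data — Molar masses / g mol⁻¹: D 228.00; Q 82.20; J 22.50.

12.9 mol

Step 1:
n(D) = 2180 / 228.00 = 9.561 mol
n(Q) = 1.720×1000 / 82.20 = 20.92 mol
n/ν for D = 9.561/2 = 4.781
n/ν for Q = 20.92/3 = 6.973
Smallest n/ν is D → limiting reagent.
n(Z) produced = (3/2) × 9.561 = 14.34 mol
Step 2:
n(Z) available = 14.34 mol
n(J) = 96.70 / 22.50 = 4.298 mol
n/ν for Z = 14.34/3 = 4.780
n/ν for J = 4.298/1 = 4.298
Smallest n/ν is J → limiting reagent.
n(X) = (3/1) × 4.298 = 12.89 mol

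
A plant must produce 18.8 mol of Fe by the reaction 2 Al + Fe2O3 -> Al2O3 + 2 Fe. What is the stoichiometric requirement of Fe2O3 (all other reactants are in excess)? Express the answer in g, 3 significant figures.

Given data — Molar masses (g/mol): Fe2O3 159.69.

1500 g

n(Fe) = 18.80 mol
n(Fe2O3) = (1/2) × 18.80 = 9.400 mol
mass = 9.400 × 159.69 = 1501 g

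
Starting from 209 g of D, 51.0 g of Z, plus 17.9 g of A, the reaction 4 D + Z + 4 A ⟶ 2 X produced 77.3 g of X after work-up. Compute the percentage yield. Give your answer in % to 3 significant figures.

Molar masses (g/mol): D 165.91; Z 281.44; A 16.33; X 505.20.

42.2 %

n(D) = 209.0 / 165.91 = 1.260 mol
n(Z) = 51.00 / 281.44 = 0.1812 mol
n(A) = 17.90 / 16.33 = 1.096 mol
n/ν for D = 1.260/4 = 0.3150
n/ν for Z = 0.1812/1 = 0.1812
n/ν for A = 1.096/4 = 0.2740
Smallest n/ν is Z → limiting reagent.
theoretical n(X) = (2/1) × 0.1812 = 0.3624 mol → 183.1 g
% yield = 77.3 / 183.1 × 100 = 42.22 %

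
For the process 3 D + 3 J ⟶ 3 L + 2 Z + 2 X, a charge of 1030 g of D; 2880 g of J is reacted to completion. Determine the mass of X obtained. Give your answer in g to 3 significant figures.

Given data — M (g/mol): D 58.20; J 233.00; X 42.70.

n(D) = 1030 / 58.20 = 17.70 mol
n(J) = 2880 / 233.00 = 12.36 mol
n/ν → D: 5.900, J: 4.120; J is limiting.
n(X) = (2/3) × 12.36 = 8.240 mol
mass = 8.240 × 42.70 = 351.8 g

352 g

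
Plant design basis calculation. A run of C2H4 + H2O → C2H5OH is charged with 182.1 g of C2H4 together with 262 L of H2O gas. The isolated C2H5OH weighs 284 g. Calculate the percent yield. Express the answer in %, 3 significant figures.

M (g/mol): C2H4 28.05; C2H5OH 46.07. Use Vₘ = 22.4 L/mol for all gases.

95.0 %

n(C2H4) = 182.1 / 28.05 = 6.492 mol
n(H2O) = 262.0 / 22.4 = 11.70 mol
n/ν for C2H4 = 6.492/1 = 6.492
n/ν for H2O = 11.70/1 = 11.70
Smallest n/ν is C2H4 → limiting reagent.
theoretical n(C2H5OH) = (1/1) × 6.492 = 6.492 mol → 299.1 g
% yield = 284 / 299.1 × 100 = 94.95 %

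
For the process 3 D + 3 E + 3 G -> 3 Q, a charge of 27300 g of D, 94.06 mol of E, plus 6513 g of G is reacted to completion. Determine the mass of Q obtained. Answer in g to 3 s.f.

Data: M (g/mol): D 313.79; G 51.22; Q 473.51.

41200 g

n(D) = 27300 / 313.79 = 87.00 mol
n(E) = 94.06 mol
n(G) = 6513 / 51.22 = 127.2 mol
n/ν for D = 87.00/3 = 29.00
n/ν for E = 94.06/3 = 31.35
n/ν for G = 127.2/3 = 42.40
Smallest n/ν is D → limiting reagent.
n(Q) = (3/3) × 87.00 = 87.00 mol
mass = 87.00 × 473.51 = 41200 g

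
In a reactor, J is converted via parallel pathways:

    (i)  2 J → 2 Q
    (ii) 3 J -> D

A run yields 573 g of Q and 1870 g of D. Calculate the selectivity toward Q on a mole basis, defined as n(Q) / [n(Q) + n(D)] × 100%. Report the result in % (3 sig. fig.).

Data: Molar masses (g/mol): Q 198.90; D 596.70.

47.9 %

n(Q) = 573 / 198.90 = 2.881 mol
n(D) = 1870 / 596.70 = 3.134 mol
selectivity = 2.881/(2.881+3.134) × 100 = 47.90 %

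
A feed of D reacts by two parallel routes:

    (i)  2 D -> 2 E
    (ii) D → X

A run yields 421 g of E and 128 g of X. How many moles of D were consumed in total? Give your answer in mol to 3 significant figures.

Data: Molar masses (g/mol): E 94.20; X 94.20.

5.83 mol

n(E) = 421 / 94.20 = 4.469 mol
n(X) = 128 / 94.20 = 1.359 mol
n(D) via (i) = (2/2)×4.469 = 4.469 mol
n(D) via (ii) = (1/1)×1.359 = 1.359 mol
total n(D) = 4.469 + 1.359 = 5.828 mol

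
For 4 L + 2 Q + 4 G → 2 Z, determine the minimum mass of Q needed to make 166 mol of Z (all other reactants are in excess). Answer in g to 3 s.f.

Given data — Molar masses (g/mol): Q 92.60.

15400 g

n(Z) = 166.0 mol
n(Q) = (2/2) × 166.0 = 166.0 mol
mass = 166.0 × 92.60 = 15370 g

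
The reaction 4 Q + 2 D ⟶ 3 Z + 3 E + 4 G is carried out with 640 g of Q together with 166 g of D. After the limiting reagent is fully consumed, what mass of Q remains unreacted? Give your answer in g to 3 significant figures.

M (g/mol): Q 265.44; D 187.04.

169 g

n(Q) = 640.0 / 265.44 = 2.411 mol
n(D) = 166.0 / 187.04 = 0.8875 mol
n/ν for Q = 2.411/4 = 0.6028
n/ν for D = 0.8875/2 = 0.4438
Smallest n/ν is D → limiting reagent.
Q consumed = (4/2) × 0.8875 = 1.775 mol
Q remaining = 2.411 − 1.775 = 0.6360 mol
mass = 0.6360 × 265.44 = 168.8 g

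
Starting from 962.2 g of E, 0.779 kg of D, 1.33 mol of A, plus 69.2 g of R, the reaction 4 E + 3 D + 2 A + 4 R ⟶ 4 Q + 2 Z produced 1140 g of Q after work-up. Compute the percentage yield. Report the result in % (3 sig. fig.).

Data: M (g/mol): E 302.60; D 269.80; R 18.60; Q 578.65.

n(E) = 962.2 / 302.60 = 3.180 mol
n(D) = 0.7790×1000 / 269.80 = 2.887 mol
n(A) = 1.330 mol
n(R) = 69.20 / 18.60 = 3.720 mol
n/ν → E: 0.7950, D: 0.9623, A: 0.6650, R: 0.9300; A is limiting.
theoretical n(Q) = (4/2) × 1.330 = 2.660 mol → 1539 g
% yield = 1140 / 1539 × 100 = 74.07 %

74.1 %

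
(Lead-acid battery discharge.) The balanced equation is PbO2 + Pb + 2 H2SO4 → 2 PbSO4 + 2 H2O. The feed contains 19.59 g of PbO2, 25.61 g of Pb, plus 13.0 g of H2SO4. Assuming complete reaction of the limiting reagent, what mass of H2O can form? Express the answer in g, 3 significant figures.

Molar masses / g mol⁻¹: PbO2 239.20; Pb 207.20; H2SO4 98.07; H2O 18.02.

2.39 g

n(PbO2) = 19.59 / 239.20 = 0.08190 mol
n(Pb) = 25.61 / 207.20 = 0.1236 mol
n(H2SO4) = 13.00 / 98.07 = 0.1326 mol
n/ν for PbO2 = 0.08190/1 = 0.08190
n/ν for Pb = 0.1236/1 = 0.1236
n/ν for H2SO4 = 0.1326/2 = 0.06630
Smallest n/ν is H2SO4 → limiting reagent.
n(H2O) = (2/2) × 0.1326 = 0.1326 mol
mass = 0.1326 × 18.02 = 2.389 g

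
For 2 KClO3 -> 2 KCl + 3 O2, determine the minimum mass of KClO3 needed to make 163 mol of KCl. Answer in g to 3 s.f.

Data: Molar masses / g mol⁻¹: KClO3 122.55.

n(KCl) = 163.0 mol
n(KClO3) = (2/2) × 163.0 = 163.0 mol
mass = 163.0 × 122.55 = 19980 g

20000 g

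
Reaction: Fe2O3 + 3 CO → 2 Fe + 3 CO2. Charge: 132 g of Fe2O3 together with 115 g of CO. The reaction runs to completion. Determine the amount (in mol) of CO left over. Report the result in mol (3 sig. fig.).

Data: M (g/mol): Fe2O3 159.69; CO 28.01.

1.63 mol

n(Fe2O3) = 132.0 / 159.69 = 0.8266 mol
n(CO) = 115.0 / 28.01 = 4.106 mol
n/ν → Fe2O3: 0.8266, CO: 1.369; Fe2O3 is limiting.
CO consumed = (3/1) × 0.8266 = 2.480 mol
CO remaining = 4.106 − 2.480 = 1.626 mol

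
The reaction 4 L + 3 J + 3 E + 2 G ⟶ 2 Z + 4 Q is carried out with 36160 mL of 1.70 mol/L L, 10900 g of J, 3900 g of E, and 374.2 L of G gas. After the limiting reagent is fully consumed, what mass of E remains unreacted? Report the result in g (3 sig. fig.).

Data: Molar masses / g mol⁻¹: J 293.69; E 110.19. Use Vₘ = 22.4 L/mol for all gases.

n(L) = 1.70 × 36160/1000 = 61.47 mol
n(J) = 10900 / 293.69 = 37.11 mol
n(E) = 3900 / 110.19 = 35.39 mol
n(G) = 374.2 / 22.4 = 16.71 mol
n/ν for L = 61.47/4 = 15.37
n/ν for J = 37.11/3 = 12.37
n/ν for E = 35.39/3 = 11.80
n/ν for G = 16.71/2 = 8.355
Smallest n/ν is G → limiting reagent.
E consumed = (3/2) × 16.71 = 25.07 mol
E remaining = 35.39 − 25.07 = 10.32 mol
mass = 10.32 × 110.19 = 1137 g

1140 g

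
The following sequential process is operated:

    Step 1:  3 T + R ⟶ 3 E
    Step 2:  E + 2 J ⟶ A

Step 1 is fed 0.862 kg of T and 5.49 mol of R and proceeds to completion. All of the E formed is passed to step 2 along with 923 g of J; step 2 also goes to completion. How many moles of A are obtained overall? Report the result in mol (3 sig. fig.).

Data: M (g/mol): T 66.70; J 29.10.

12.9 mol

Step 1:
n(T) = 0.8620×1000 / 66.70 = 12.92 mol
n(R) = 5.490 mol
n/ν for T = 12.92/3 = 4.307
n/ν for R = 5.490/1 = 5.490
Smallest n/ν is T → limiting reagent.
n(E) produced = (3/3) × 12.92 = 12.92 mol
Step 2:
n(E) available = 12.92 mol
n(J) = 923.0 / 29.10 = 31.72 mol
n/ν for E = 12.92/1 = 12.92
n/ν for J = 31.72/2 = 15.86
Smallest n/ν is E → limiting reagent.
n(A) = (1/1) × 12.92 = 12.92 mol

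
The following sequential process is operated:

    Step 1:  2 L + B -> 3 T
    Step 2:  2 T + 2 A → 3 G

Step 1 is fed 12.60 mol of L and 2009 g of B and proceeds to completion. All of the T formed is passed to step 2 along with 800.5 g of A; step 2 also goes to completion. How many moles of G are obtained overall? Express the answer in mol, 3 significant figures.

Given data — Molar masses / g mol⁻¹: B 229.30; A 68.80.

Step 1:
n(L) = 12.60 mol
n(B) = 2009 / 229.30 = 8.761 mol
n/ν for L = 12.60/2 = 6.300
n/ν for B = 8.761/1 = 8.761
Smallest n/ν is L → limiting reagent.
n(T) produced = (3/2) × 12.60 = 18.90 mol
Step 2:
n(T) available = 18.90 mol
n(A) = 800.5 / 68.80 = 11.64 mol
n/ν for T = 18.90/2 = 9.450
n/ν for A = 11.64/2 = 5.820
Smallest n/ν is A → limiting reagent.
n(G) = (3/2) × 11.64 = 17.46 mol

17.5 mol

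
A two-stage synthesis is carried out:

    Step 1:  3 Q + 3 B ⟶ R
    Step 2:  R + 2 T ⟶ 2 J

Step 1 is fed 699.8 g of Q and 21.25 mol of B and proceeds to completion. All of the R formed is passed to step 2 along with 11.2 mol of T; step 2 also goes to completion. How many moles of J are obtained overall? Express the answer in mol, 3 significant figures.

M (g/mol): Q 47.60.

9.80 mol

Step 1:
n(Q) = 699.8 / 47.60 = 14.70 mol
n(B) = 21.25 mol
n/ν for Q = 14.70/3 = 4.900
n/ν for B = 21.25/3 = 7.083
Smallest n/ν is Q → limiting reagent.
n(R) produced = (1/3) × 14.70 = 4.900 mol
Step 2:
n(R) available = 4.900 mol
n(T) = 11.20 mol
n/ν for R = 4.900/1 = 4.900
n/ν for T = 11.20/2 = 5.600
Smallest n/ν is R → limiting reagent.
n(J) = (2/1) × 4.900 = 9.800 mol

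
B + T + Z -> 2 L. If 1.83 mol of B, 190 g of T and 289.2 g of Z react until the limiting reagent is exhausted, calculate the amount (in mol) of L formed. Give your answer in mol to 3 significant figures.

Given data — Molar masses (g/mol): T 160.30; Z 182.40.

n(B) = 1.830 mol
n(T) = 190.0 / 160.30 = 1.185 mol
n(Z) = 289.2 / 182.40 = 1.586 mol
n/ν for B = 1.830/1 = 1.830
n/ν for T = 1.185/1 = 1.185
n/ν for Z = 1.586/1 = 1.586
Smallest n/ν is T → limiting reagent.
n(L) = (2/1) × 1.185 = 2.370 mol

2.37 mol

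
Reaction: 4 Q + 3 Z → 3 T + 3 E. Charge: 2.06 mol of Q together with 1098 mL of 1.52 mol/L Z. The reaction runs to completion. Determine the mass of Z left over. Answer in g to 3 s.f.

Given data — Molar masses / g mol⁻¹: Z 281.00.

34.8 g

n(Q) = 2.060 mol
n(Z) = 1.52 × 1098/1000 = 1.669 mol
n/ν → Q: 0.5150, Z: 0.5563; Q is limiting.
Z consumed = (3/4) × 2.060 = 1.545 mol
Z remaining = 1.669 − 1.545 = 0.1240 mol
mass = 0.1240 × 281.00 = 34.84 g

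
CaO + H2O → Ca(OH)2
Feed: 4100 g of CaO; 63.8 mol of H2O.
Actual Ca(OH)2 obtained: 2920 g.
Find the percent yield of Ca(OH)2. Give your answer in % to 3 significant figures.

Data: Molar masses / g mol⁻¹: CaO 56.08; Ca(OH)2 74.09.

n(CaO) = 4100 / 56.08 = 73.11 mol
n(H2O) = 63.80 mol
n/ν for CaO = 73.11/1 = 73.11
n/ν for H2O = 63.80/1 = 63.80
Smallest n/ν is H2O → limiting reagent.
theoretical n(Ca(OH)2) = (1/1) × 63.80 = 63.80 mol → 4727 g
% yield = 2920 / 4727 × 100 = 61.77 %

61.8 %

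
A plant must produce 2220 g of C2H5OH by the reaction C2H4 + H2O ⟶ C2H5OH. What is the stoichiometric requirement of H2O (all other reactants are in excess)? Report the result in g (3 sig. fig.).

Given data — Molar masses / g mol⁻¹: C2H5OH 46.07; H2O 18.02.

868 g

n(C2H5OH) = 2220 / 46.07 = 48.19 mol
n(H2O) = (1/1) × 48.19 = 48.19 mol
mass = 48.19 × 18.02 = 868.4 g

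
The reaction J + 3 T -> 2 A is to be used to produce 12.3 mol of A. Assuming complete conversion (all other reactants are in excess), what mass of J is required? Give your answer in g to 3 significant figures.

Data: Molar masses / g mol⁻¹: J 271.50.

n(A) = 12.30 mol
n(J) = (1/2) × 12.30 = 6.150 mol
mass = 6.150 × 271.50 = 1670 g

1670 g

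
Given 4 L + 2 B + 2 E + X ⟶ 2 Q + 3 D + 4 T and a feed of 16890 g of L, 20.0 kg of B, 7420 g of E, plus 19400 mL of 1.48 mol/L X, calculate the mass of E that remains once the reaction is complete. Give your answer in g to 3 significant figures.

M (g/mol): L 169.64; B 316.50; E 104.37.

2220 g

n(L) = 16890 / 169.64 = 99.56 mol
n(B) = 20.00×1000 / 316.50 = 63.19 mol
n(E) = 7420 / 104.37 = 71.09 mol
n(X) = 1.48 × 19400/1000 = 28.71 mol
n/ν for L = 99.56/4 = 24.89
n/ν for B = 63.19/2 = 31.60
n/ν for E = 71.09/2 = 35.55
n/ν for X = 28.71/1 = 28.71
Smallest n/ν is L → limiting reagent.
E consumed = (2/4) × 99.56 = 49.78 mol
E remaining = 71.09 − 49.78 = 21.31 mol
mass = 21.31 × 104.37 = 2224 g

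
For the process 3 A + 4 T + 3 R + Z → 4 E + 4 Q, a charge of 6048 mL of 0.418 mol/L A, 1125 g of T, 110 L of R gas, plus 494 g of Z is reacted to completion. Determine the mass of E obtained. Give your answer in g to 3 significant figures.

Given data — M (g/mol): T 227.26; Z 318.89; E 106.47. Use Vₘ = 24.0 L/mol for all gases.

n(A) = 0.418 × 6048/1000 = 2.528 mol
n(T) = 1125 / 227.26 = 4.950 mol
n(R) = 110.0 / 24.0 = 4.583 mol
n(Z) = 494.0 / 318.89 = 1.549 mol
n/ν → A: 0.8427, T: 1.238, R: 1.528, Z: 1.549; A is limiting.
n(E) = (4/3) × 2.528 = 3.371 mol
mass = 3.371 × 106.47 = 358.9 g

359 g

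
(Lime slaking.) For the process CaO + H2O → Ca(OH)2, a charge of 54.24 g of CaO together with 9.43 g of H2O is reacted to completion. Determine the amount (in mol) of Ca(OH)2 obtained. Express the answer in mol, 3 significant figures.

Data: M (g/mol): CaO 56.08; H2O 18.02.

n(CaO) = 54.24 / 56.08 = 0.9672 mol
n(H2O) = 9.430 / 18.02 = 0.5233 mol
n/ν for CaO = 0.9672/1 = 0.9672
n/ν for H2O = 0.5233/1 = 0.5233
Smallest n/ν is H2O → limiting reagent.
n(Ca(OH)2) = (1/1) × 0.5233 = 0.5233 mol

0.523 mol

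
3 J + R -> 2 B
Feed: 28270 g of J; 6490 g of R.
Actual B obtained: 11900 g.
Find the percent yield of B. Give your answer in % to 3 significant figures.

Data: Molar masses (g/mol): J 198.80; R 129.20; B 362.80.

34.6 %

n(J) = 28270 / 198.80 = 142.2 mol
n(R) = 6490 / 129.20 = 50.23 mol
n/ν for J = 142.2/3 = 47.40
n/ν for R = 50.23/1 = 50.23
Smallest n/ν is J → limiting reagent.
theoretical n(B) = (2/3) × 142.2 = 94.80 mol → 34390 g
% yield = 11900 / 34390 × 100 = 34.60 %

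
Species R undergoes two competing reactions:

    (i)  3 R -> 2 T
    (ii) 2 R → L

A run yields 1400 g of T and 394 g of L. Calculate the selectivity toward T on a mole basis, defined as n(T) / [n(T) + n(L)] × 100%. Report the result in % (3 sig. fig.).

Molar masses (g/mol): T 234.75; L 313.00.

n(T) = 1400 / 234.75 = 5.964 mol
n(L) = 394 / 313.00 = 1.259 mol
selectivity = 5.964/(5.964+1.259) × 100 = 82.57 %

82.6 %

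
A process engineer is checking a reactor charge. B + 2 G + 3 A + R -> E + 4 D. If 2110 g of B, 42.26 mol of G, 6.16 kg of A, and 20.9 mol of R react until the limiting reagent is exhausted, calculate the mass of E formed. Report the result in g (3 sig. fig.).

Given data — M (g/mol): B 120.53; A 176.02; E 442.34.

5160 g

n(B) = 2110 / 120.53 = 17.51 mol
n(G) = 42.26 mol
n(A) = 6.160×1000 / 176.02 = 35.00 mol
n(R) = 20.90 mol
n/ν for B = 17.51/1 = 17.51
n/ν for G = 42.26/2 = 21.13
n/ν for A = 35.00/3 = 11.67
n/ν for R = 20.90/1 = 20.90
Smallest n/ν is A → limiting reagent.
n(E) = (1/3) × 35.00 = 11.67 mol
mass = 11.67 × 442.34 = 5162 g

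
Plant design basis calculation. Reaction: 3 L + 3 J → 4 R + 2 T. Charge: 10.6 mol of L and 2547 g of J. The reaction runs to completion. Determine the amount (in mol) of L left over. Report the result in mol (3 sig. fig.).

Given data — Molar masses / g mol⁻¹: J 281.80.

n(L) = 10.60 mol
n(J) = 2547 / 281.80 = 9.038 mol
n/ν for L = 10.60/3 = 3.533
n/ν for J = 9.038/3 = 3.013
Smallest n/ν is J → limiting reagent.
L consumed = (3/3) × 9.038 = 9.038 mol
L remaining = 10.60 − 9.038 = 1.562 mol

1.56 mol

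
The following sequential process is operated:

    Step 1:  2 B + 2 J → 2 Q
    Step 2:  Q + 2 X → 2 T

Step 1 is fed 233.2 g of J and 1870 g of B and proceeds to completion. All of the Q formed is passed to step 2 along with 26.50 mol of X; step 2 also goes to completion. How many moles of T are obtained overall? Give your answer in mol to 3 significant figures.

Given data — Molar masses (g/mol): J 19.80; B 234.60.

Step 1:
n(J) = 233.2 / 19.80 = 11.78 mol
n(B) = 1870 / 234.60 = 7.971 mol
n/ν for J = 11.78/2 = 5.890
n/ν for B = 7.971/2 = 3.986
Smallest n/ν is B → limiting reagent.
n(Q) produced = (2/2) × 7.971 = 7.971 mol
Step 2:
n(Q) available = 7.971 mol
n(X) = 26.50 mol
n/ν for Q = 7.971/1 = 7.971
n/ν for X = 26.50/2 = 13.25
Smallest n/ν is Q → limiting reagent.
n(T) = (2/1) × 7.971 = 15.94 mol

15.9 mol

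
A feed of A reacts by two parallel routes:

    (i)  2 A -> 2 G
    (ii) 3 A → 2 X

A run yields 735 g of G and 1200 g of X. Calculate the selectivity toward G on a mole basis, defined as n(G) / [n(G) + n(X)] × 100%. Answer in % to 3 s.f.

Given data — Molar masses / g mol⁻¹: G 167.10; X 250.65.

n(G) = 735 / 167.10 = 4.399 mol
n(X) = 1200 / 250.65 = 4.788 mol
selectivity = 4.399/(4.399+4.788) × 100 = 47.88 %

47.9 %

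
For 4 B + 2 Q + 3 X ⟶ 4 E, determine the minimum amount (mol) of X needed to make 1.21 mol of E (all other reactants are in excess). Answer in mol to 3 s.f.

n(E) = 1.210 mol
n(X) = (3/4) × 1.210 = 0.9075 mol

0.908 mol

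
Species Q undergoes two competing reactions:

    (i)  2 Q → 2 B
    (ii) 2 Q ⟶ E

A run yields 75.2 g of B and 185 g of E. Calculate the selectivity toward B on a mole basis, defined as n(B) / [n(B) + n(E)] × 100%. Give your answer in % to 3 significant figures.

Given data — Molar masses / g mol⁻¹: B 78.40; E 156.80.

44.8 %

n(B) = 75.2 / 78.40 = 0.9592 mol
n(E) = 185 / 156.80 = 1.180 mol
selectivity = 0.9592/(0.9592+1.180) × 100 = 44.84 %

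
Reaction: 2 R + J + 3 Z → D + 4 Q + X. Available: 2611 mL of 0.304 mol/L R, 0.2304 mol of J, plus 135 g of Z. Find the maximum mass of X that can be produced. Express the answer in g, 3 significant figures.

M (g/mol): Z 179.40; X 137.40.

n(R) = 0.304 × 2611/1000 = 0.7937 mol
n(J) = 0.2304 mol
n(Z) = 135.0 / 179.40 = 0.7525 mol
n/ν → R: 0.3969, J: 0.2304, Z: 0.2508; J is limiting.
n(X) = (1/1) × 0.2304 = 0.2304 mol
mass = 0.2304 × 137.40 = 31.66 g

31.7 g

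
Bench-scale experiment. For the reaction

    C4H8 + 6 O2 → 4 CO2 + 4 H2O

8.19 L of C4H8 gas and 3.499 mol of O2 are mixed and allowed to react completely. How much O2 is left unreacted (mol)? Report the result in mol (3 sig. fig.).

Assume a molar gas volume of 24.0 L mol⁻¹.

1.45 mol

n(C4H8) = 8.190 / 24.0 = 0.3413 mol
n(O2) = 3.499 mol
n/ν → C4H8: 0.3413, O2: 0.5832; C4H8 is limiting.
O2 consumed = (6/1) × 0.3413 = 2.048 mol
O2 remaining = 3.499 − 2.048 = 1.451 mol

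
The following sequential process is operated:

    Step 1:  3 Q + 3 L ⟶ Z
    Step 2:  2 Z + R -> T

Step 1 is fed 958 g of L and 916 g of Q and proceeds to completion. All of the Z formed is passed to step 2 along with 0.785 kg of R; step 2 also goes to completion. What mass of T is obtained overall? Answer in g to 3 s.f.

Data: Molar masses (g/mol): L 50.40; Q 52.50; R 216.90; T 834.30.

Step 1:
n(L) = 958.0 / 50.40 = 19.01 mol
n(Q) = 916.0 / 52.50 = 17.45 mol
n/ν → L: 6.337, Q: 5.817; Q is limiting.
n(Z) produced = (1/3) × 17.45 = 5.817 mol
Step 2:
n(Z) available = 5.817 mol
n(R) = 0.7850×1000 / 216.90 = 3.619 mol
n/ν → Z: 2.909, R: 3.619; Z is limiting.
n(T) = (1/2) × 5.817 = 2.909 mol
mass = 2.909 × 834.30 = 2427 g

2430 g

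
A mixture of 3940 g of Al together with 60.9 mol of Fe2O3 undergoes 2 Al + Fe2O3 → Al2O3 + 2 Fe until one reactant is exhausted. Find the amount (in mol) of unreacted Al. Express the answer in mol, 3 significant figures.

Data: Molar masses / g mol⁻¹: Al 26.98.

n(Al) = 3940 / 26.98 = 146.0 mol
n(Fe2O3) = 60.90 mol
n/ν → Al: 73.00, Fe2O3: 60.90; Fe2O3 is limiting.
Al consumed = (2/1) × 60.90 = 121.8 mol
Al remaining = 146.0 − 121.8 = 24.20 mol

24.2 mol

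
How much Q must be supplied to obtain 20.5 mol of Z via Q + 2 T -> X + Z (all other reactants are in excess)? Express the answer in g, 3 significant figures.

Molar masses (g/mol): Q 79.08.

n(Z) = 20.50 mol
n(Q) = (1/1) × 20.50 = 20.50 mol
mass = 20.50 × 79.08 = 1621 g

1620 g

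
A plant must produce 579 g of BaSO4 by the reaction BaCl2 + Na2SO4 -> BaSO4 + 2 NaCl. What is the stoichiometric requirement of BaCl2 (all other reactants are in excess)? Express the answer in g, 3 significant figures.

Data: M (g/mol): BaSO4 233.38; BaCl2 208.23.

517 g

n(BaSO4) = 579 / 233.38 = 2.481 mol
n(BaCl2) = (1/1) × 2.481 = 2.481 mol
mass = 2.481 × 208.23 = 516.6 g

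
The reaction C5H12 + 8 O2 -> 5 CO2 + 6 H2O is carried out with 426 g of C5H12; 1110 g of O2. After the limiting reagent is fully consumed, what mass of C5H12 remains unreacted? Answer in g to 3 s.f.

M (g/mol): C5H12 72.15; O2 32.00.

113 g

n(C5H12) = 426.0 / 72.15 = 5.904 mol
n(O2) = 1110 / 32.00 = 34.69 mol
n/ν for C5H12 = 5.904/1 = 5.904
n/ν for O2 = 34.69/8 = 4.336
Smallest n/ν is O2 → limiting reagent.
C5H12 consumed = (1/8) × 34.69 = 4.336 mol
C5H12 remaining = 5.904 − 4.336 = 1.568 mol
mass = 1.568 × 72.15 = 113.1 g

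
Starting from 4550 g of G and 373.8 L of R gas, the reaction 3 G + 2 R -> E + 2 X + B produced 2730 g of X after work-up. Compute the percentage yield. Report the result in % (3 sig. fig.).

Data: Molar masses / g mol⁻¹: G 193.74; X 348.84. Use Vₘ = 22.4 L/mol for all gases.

50.0 %

n(G) = 4550 / 193.74 = 23.49 mol
n(R) = 373.8 / 22.4 = 16.69 mol
n/ν → G: 7.830, R: 8.345; G is limiting.
theoretical n(X) = (2/3) × 23.49 = 15.66 mol → 5463 g
% yield = 2730 / 5463 × 100 = 49.97 %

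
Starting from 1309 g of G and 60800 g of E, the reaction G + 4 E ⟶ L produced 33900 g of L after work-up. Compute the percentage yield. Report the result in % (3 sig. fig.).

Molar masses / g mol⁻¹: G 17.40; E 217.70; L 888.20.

n(G) = 1309 / 17.40 = 75.23 mol
n(E) = 60800 / 217.70 = 279.3 mol
n/ν for G = 75.23/1 = 75.23
n/ν for E = 279.3/4 = 69.83
Smallest n/ν is E → limiting reagent.
theoretical n(L) = (1/4) × 279.3 = 69.83 mol → 62020 g
% yield = 33900 / 62020 × 100 = 54.66 %

54.7 %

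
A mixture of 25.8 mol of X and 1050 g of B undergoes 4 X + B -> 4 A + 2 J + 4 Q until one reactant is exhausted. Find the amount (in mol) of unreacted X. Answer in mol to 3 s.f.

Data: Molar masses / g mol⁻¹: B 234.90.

n(X) = 25.80 mol
n(B) = 1050 / 234.90 = 4.470 mol
n/ν for X = 25.80/4 = 6.450
n/ν for B = 4.470/1 = 4.470
Smallest n/ν is B → limiting reagent.
X consumed = (4/1) × 4.470 = 17.88 mol
X remaining = 25.80 − 17.88 = 7.920 mol

7.92 mol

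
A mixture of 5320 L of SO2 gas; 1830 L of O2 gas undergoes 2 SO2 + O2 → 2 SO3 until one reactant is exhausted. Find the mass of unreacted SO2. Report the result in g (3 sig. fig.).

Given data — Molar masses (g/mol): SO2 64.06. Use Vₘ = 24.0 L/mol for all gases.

4430 g

n(SO2) = 5320 / 24.0 = 221.7 mol
n(O2) = 1830 / 24.0 = 76.25 mol
n/ν for SO2 = 221.7/2 = 110.9
n/ν for O2 = 76.25/1 = 76.25
Smallest n/ν is O2 → limiting reagent.
SO2 consumed = (2/1) × 76.25 = 152.5 mol
SO2 remaining = 221.7 − 152.5 = 69.20 mol
mass = 69.20 × 64.06 = 4433 g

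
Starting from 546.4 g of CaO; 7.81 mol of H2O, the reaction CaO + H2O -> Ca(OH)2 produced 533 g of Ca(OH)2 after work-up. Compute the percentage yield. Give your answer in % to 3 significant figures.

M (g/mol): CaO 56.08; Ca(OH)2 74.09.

n(CaO) = 546.4 / 56.08 = 9.743 mol
n(H2O) = 7.810 mol
n/ν for CaO = 9.743/1 = 9.743
n/ν for H2O = 7.810/1 = 7.810
Smallest n/ν is H2O → limiting reagent.
theoretical n(Ca(OH)2) = (1/1) × 7.810 = 7.810 mol → 578.6 g
% yield = 533 / 578.6 × 100 = 92.12 %

92.1 %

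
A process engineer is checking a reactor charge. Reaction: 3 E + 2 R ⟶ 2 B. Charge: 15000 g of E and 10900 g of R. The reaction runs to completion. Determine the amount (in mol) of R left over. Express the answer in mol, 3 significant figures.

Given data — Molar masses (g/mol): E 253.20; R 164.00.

27.0 mol

n(E) = 15000 / 253.20 = 59.24 mol
n(R) = 10900 / 164.00 = 66.46 mol
n/ν → E: 19.75, R: 33.23; E is limiting.
R consumed = (2/3) × 59.24 = 39.49 mol
R remaining = 66.46 − 39.49 = 26.97 mol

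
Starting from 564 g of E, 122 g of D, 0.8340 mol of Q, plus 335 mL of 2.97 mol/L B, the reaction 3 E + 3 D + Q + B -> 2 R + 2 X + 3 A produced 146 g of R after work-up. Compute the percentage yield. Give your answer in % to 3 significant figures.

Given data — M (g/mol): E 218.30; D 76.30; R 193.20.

n(E) = 564.0 / 218.30 = 2.584 mol
n(D) = 122.0 / 76.30 = 1.599 mol
n(Q) = 0.8340 mol
n(B) = 2.97 × 335.0/1000 = 0.9950 mol
n/ν → E: 0.8613, D: 0.5330, Q: 0.8340, B: 0.9950; D is limiting.
theoretical n(R) = (2/3) × 1.599 = 1.066 mol → 206.0 g
% yield = 146 / 206.0 × 100 = 70.87 %

70.9 %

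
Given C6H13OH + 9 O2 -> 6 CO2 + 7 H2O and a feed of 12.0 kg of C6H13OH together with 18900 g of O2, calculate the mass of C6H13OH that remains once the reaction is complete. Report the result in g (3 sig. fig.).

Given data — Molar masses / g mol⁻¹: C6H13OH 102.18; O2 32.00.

n(C6H13OH) = 12.00×1000 / 102.18 = 117.4 mol
n(O2) = 18900 / 32.00 = 590.6 mol
n/ν for C6H13OH = 117.4/1 = 117.4
n/ν for O2 = 590.6/9 = 65.62
Smallest n/ν is O2 → limiting reagent.
C6H13OH consumed = (1/9) × 590.6 = 65.62 mol
C6H13OH remaining = 117.4 − 65.62 = 51.78 mol
mass = 51.78 × 102.18 = 5291 g

5290 g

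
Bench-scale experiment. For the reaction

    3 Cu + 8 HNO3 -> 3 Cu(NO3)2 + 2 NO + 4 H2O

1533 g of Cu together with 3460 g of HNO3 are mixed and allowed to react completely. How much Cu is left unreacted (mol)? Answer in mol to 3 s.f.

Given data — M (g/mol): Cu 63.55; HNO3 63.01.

n(Cu) = 1533 / 63.55 = 24.12 mol
n(HNO3) = 3460 / 63.01 = 54.91 mol
n/ν for Cu = 24.12/3 = 8.040
n/ν for HNO3 = 54.91/8 = 6.864
Smallest n/ν is HNO3 → limiting reagent.
Cu consumed = (3/8) × 54.91 = 20.59 mol
Cu remaining = 24.12 − 20.59 = 3.530 mol

3.53 mol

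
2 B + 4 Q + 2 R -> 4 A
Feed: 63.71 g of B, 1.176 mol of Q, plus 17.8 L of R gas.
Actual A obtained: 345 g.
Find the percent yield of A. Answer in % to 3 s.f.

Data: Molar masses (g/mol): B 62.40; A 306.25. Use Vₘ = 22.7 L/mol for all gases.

n(B) = 63.71 / 62.40 = 1.021 mol
n(Q) = 1.176 mol
n(R) = 17.80 / 22.7 = 0.7841 mol
n/ν → B: 0.5105, Q: 0.2940, R: 0.3921; Q is limiting.
theoretical n(A) = (4/4) × 1.176 = 1.176 mol → 360.2 g
% yield = 345 / 360.2 × 100 = 95.78 %

95.8 %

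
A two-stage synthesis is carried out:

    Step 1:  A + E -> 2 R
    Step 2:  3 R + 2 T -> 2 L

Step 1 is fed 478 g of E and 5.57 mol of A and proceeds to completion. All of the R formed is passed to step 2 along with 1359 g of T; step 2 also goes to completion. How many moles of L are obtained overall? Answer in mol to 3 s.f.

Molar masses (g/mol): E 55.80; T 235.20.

Step 1:
n(E) = 478.0 / 55.80 = 8.566 mol
n(A) = 5.570 mol
n/ν for E = 8.566/1 = 8.566
n/ν for A = 5.570/1 = 5.570
Smallest n/ν is A → limiting reagent.
n(R) produced = (2/1) × 5.570 = 11.14 mol
Step 2:
n(R) available = 11.14 mol
n(T) = 1359 / 235.20 = 5.778 mol
n/ν for R = 11.14/3 = 3.713
n/ν for T = 5.778/2 = 2.889
Smallest n/ν is T → limiting reagent.
n(L) = (2/2) × 5.778 = 5.778 mol

5.78 mol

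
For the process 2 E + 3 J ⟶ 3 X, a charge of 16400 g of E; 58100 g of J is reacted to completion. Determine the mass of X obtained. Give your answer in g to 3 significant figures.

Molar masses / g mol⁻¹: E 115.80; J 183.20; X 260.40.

n(E) = 16400 / 115.80 = 141.6 mol
n(J) = 58100 / 183.20 = 317.1 mol
n/ν for E = 141.6/2 = 70.80
n/ν for J = 317.1/3 = 105.7
Smallest n/ν is E → limiting reagent.
n(X) = (3/2) × 141.6 = 212.4 mol
mass = 212.4 × 260.40 = 55310 g

55300 g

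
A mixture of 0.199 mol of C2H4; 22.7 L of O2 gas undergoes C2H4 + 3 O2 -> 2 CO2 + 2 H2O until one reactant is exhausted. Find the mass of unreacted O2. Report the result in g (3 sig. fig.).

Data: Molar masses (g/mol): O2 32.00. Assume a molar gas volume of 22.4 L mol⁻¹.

13.3 g

n(C2H4) = 0.1990 mol
n(O2) = 22.70 / 22.4 = 1.013 mol
n/ν → C2H4: 0.1990, O2: 0.3377; C2H4 is limiting.
O2 consumed = (3/1) × 0.1990 = 0.5970 mol
O2 remaining = 1.013 − 0.5970 = 0.4160 mol
mass = 0.4160 × 32.00 = 13.31 g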